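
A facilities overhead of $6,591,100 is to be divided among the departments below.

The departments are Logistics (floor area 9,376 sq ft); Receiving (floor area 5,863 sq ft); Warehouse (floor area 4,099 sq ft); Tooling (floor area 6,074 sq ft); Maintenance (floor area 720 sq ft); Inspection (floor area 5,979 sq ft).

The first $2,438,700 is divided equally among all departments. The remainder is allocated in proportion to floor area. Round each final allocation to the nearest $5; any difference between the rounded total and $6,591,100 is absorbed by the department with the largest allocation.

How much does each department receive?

Logistics: $1,618,890 · Receiving: $1,164,620 · Warehouse: $936,510 · Tooling: $1,191,905 · Maintenance: $499,555 · Inspection: $1,179,620

First tranche $2,438,700 split equally: $406,450 each.
Remainder $4,152,400 by floor area (total 32,111): Logistics 1,212,447.52 → $1,212,450; Receiving 758,167.64 → $758,170; Warehouse 530,057.85 → $530,060; Tooling 785,452.89 → $785,455; Maintenance 93,106.04 → $93,105; Inspection 773,168.06 → $773,170.
Rounding difference −$10 on remainder applied to Logistics.
Totals: Logistics $406,450 + $1,212,440 = $1,618,890; Receiving $406,450 + $758,170 = $1,164,620; Warehouse $406,450 + $530,060 = $936,510; Tooling $406,450 + $785,455 = $1,191,905; Maintenance $406,450 + $93,105 = $499,555; Inspection $406,450 + $773,170 = $1,179,620.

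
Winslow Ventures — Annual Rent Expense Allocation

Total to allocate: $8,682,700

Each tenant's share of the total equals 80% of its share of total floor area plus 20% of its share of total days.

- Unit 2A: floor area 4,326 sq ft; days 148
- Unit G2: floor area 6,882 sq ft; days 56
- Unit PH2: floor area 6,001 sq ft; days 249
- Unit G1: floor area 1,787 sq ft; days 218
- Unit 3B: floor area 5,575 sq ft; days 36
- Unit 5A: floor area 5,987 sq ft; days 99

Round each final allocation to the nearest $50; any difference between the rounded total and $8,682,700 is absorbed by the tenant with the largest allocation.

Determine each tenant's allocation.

Unit 2A: $1,302,200 | Unit G2: $1,685,000 | Unit PH2: $1,900,600 | Unit G1: $875,900 | Unit 3B: $1,344,800 | Unit 5A: $1,574,200

Totals — floor area 30,558, days 806.
Blended shares (80% floor area + 20% days): Unit 2A 0.1500; Unit G2 0.1941; Unit PH2 0.2189; Unit G1 0.1009; Unit 3B 0.1549; Unit 5A 0.1813.
Unrounded shares: Unit 2A 1,302,214.42; Unit G2 1,685,005.06; Unit PH2 1,900,565.95; Unit G1 875,888.72; Unit 3B 1,344,819.67; Unit 5A 1,574,206.19.
Rounded to nearest $50: Unit 2A $1,302,200; Unit G2 $1,685,000; Unit PH2 $1,900,550; Unit G1 $875,900; Unit 3B $1,344,800; Unit 5A $1,574,200. Sum = $8,682,650.
Difference $8,682,700 − $8,682,650 = +$50 applied to largest allocation (Unit PH2): Unit PH2 becomes $1,900,600.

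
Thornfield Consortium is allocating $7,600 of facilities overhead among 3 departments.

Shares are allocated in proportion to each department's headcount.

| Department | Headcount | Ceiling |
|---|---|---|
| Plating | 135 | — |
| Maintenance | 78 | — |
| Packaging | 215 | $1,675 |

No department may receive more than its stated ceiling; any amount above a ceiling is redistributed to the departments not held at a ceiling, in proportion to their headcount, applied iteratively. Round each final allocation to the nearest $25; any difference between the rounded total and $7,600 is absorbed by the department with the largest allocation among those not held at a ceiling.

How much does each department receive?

Plating: $3,750; Maintenance: $2,175; Packaging: $1,675

Sum of headcount: 428.
Unconstrained shares: Plating 2,397.20; Maintenance 1,385.05; Packaging 3,817.76.
Held at cap: Packaging ($1,675); remaining pool $5,925 reallocated over remaining headcount 213.
Remaining shares: Plating 3,755.28 → $3,750; Maintenance 2,169.72 → $2,175.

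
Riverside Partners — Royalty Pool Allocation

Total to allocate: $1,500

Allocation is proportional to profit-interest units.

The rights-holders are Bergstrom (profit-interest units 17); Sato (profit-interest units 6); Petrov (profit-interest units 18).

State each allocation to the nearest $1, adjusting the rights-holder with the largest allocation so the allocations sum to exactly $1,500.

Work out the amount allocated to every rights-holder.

Profit-interest units total: 41.
Proportional shares: Bergstrom 17/41 × $1,500 = 621.95; Sato 6/41 × $1,500 = 219.51; Petrov 18/41 × $1,500 = 658.54.
Rounded to nearest $1: Bergstrom $622; Sato $220; Petrov $659. Sum = $1,501.
Difference $1,500 − $1,501 = −$1 applied to largest allocation (Petrov): Petrov becomes $658.

Bergstrom: $622 · Sato: $220 · Petrov: $658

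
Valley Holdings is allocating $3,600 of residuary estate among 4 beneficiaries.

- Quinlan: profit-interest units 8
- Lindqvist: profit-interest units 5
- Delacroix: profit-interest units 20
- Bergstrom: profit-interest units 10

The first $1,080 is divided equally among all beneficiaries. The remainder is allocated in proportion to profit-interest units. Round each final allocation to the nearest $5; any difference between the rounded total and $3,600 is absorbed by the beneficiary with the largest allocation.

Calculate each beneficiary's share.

$1,080 shared equally gives $270 per beneficiary.
Remainder $2,520 by profit-interest units (total 43): Quinlan 468.84 → $470; Lindqvist 293.02 → $295; Delacroix 1,172.09 → $1,170; Bergstrom 586.05 → $585.
Totals: Quinlan $270 + $470 = $740; Lindqvist $270 + $295 = $565; Delacroix $270 + $1,170 = $1,440; Bergstrom $270 + $585 = $855.

Quinlan: $740 | Lindqvist: $565 | Delacroix: $1,440 | Bergstrom: $855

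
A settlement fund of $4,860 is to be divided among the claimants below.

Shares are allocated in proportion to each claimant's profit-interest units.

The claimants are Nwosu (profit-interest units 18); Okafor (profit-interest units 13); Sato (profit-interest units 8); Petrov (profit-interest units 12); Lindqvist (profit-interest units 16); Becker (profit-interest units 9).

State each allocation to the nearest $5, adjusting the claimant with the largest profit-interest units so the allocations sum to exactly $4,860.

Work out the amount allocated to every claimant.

Nwosu: $1,155; Okafor: $830; Sato: $510; Petrov: $765; Lindqvist: $1,025; Becker: $575

Sum of profit-interest units: 76.
Unrounded shares: Nwosu 18/76 × $4,860 = 1,151.05; Okafor 13/76 × $4,860 = 831.32; Sato 8/76 × $4,860 = 511.58; Petrov 12/76 × $4,860 = 767.37; Lindqvist 16/76 × $4,860 = 1,023.16; Becker 9/76 × $4,860 = 575.53.
After rounding ($5): Nwosu $1,150; Okafor $830; Sato $510; Petrov $765; Lindqvist $1,025; Becker $575. Sum = $4,855.
Difference $4,860 − $4,855 = +$5 applied to largest profit-interest units (Nwosu): Nwosu becomes $1,155.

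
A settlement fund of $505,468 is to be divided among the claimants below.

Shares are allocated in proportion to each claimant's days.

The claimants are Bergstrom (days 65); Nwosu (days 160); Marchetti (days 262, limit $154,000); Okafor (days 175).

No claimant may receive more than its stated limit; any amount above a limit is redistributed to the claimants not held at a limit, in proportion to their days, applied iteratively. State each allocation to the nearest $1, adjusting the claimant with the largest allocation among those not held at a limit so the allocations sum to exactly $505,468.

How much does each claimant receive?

Sum of days: 662.
Unconstrained shares: Bergstrom 49,630.54; Nwosu 122,167.49; Marchetti 200,049.27; Okafor 133,620.69.
Capped: Marchetti ($154,000); residual $351,468 reallocated over remaining days 400.
Remaining shares: Bergstrom 57,113.55 → $57,114; Nwosu 140,587.20 → $140,587; Okafor 153,767.25 → $153,767.

Bergstrom: $57,114 · Nwosu: $140,587 · Marchetti: $154,000 · Okafor: $153,767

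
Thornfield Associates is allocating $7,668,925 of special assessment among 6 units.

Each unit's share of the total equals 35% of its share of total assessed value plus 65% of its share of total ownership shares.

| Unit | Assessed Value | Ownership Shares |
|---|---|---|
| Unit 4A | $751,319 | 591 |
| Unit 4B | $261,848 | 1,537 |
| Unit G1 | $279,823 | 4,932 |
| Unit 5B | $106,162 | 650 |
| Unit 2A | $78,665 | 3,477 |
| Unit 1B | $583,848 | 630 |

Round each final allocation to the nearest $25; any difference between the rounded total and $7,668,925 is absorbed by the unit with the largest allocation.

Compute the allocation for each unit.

Unit 4A: $1,227,450; Unit 4B: $989,275; Unit G1: $2,444,800; Unit 5B: $412,400; Unit 2A: $1,569,125; Unit 1B: $1,025,875

Totals — assessed value 2,061,665, ownership shares 11,817.
Composite weights (35% assessed value + 65% ownership shares): Unit 4A 0.1601; Unit 4B 0.1290; Unit G1 0.3188; Unit 5B 0.0538; Unit 2A 0.2046; Unit 1B 0.1338.
Raw shares: Unit 4A 1,227,460.88; Unit 4B 989,262.67; Unit G1 2,444,787.92; Unit 5B 412,405.96; Unit 2A 1,569,129.11; Unit 1B 1,025,878.46.
After rounding ($25): Unit 4A $1,227,450; Unit 4B $989,275; Unit G1 $2,444,800; Unit 5B $412,400; Unit 2A $1,569,125; Unit 1B $1,025,875. Sum = $7,668,925.
Rounded total matches; no reconciliation needed.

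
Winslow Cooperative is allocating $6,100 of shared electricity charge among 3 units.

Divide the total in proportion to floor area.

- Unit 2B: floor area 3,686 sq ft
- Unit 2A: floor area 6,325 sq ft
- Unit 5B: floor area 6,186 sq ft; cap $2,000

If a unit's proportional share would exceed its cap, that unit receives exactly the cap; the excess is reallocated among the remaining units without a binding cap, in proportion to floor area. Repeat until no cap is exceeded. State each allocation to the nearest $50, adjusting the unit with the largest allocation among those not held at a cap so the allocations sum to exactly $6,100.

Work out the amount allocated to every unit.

Unit 2B: $1,500 · Unit 2A: $2,600 · Unit 5B: $2,000

Total floor area = 16,197.
Unconstrained shares: Unit 2B 1,388.20; Unit 2A 2,382.08; Unit 5B 2,329.73.
Capped: Unit 5B ($2,000); residual $4,100 reallocated over remaining floor area 10,011.
Redistributed shares: Unit 2B 1,509.60 → $1,500; Unit 2A 2,590.40 → $2,600.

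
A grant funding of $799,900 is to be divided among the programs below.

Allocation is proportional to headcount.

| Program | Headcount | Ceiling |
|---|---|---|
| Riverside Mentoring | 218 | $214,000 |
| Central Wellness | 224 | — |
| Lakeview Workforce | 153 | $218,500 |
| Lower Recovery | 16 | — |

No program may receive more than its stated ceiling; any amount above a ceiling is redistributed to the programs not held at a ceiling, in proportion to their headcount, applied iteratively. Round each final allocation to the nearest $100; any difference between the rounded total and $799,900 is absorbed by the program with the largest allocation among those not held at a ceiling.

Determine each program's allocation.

Riverside Mentoring: $214,000 · Central Wellness: $342,900 · Lakeview Workforce: $218,500 · Lower Recovery: $24,500

Total headcount = 611.
Proportional shares (ignoring caps): Riverside Mentoring 285,398.04; Central Wellness 293,253.03; Lakeview Workforce 200,302.29; Lower Recovery 20,946.64.
Cap binds for Riverside Mentoring ($214,000); balance $585,900 reallocated over remaining headcount 393.
Cap binds for Lakeview Workforce ($218,500); balance $367,400 reallocated over remaining headcount 240.
Redistributed shares: Central Wellness 342,906.67 → $342,900; Lower Recovery 24,493.33 → $24,500.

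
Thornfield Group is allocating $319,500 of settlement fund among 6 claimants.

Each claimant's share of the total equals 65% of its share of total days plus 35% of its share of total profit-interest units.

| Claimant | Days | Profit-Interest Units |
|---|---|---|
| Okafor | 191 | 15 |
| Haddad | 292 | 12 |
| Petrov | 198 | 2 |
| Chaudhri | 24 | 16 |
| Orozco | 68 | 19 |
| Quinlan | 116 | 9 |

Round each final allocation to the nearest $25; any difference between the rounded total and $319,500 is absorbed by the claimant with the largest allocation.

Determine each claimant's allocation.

Okafor: $67,600; Haddad: $86,575; Petrov: $49,325; Chaudhri: $30,125; Orozco: $45,000; Quinlan: $40,875

Days total 889; profit-interest units total 73.
Combined weights (65% days + 35% profit-interest units): Okafor 0.2116; Haddad 0.2710; Petrov 0.1544; Chaudhri 0.0943; Orozco 0.1408; Quinlan 0.1280.
Unrounded shares: Okafor 67,596.33; Haddad 86,594.90; Petrov 49,317.52; Chaudhri 30,116.11; Orozco 44,990.29; Quinlan 40,884.84.
After rounding ($25): Okafor $67,600; Haddad $86,600; Petrov $49,325; Chaudhri $30,125; Orozco $45,000; Quinlan $40,875. Sum = $319,525.
Difference $319,500 − $319,525 = −$25 applied to largest allocation (Haddad): Haddad becomes $86,575.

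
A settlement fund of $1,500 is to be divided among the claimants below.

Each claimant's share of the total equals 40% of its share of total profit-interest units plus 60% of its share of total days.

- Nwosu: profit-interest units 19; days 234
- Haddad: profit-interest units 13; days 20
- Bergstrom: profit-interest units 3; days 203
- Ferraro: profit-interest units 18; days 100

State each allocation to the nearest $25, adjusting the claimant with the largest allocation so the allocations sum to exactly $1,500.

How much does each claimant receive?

Nwosu: $600; Haddad: $175; Bergstrom: $350; Ferraro: $375

Profit-interest units total 53; days total 557.
Blended shares (40% profit-interest units + 60% days): Nwosu 0.3955; Haddad 0.1197; Bergstrom 0.2413; Ferraro 0.2436.
Proportional shares: Nwosu 593.19; Haddad 179.49; Bergstrom 361.97; Ferraro 365.35.
After rounding ($25): Nwosu $600; Haddad $175; Bergstrom $350; Ferraro $375. Sum = $1,500.
Rounded total matches; no reconciliation needed.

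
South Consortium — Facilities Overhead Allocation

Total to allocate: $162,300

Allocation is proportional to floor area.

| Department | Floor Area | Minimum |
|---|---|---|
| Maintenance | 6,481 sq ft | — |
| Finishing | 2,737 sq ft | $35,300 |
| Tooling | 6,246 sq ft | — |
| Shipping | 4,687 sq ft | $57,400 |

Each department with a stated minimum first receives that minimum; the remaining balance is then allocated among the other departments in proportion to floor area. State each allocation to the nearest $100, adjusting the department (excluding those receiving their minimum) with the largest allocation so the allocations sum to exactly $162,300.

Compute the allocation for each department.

Maintenance: $35,400; Finishing: $35,300; Tooling: $34,200; Shipping: $57,400

Guaranteed amounts: Finishing $35,300; Shipping $57,400. Remaining pool $69,600.
Remaining pool split over remaining floor area 12,727: Maintenance 35,442.57 → $35,400; Tooling 34,157.43 → $34,200.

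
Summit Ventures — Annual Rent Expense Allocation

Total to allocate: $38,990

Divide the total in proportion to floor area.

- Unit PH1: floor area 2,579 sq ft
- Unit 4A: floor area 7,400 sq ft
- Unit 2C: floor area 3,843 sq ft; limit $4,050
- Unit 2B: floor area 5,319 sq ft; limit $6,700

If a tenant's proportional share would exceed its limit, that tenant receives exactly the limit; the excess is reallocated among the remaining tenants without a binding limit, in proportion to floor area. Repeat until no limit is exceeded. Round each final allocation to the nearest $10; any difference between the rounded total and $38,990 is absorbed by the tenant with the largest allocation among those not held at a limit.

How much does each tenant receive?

Total floor area = 19,141.
Unconstrained shares: Unit PH1 5,253.39; Unit 4A 15,073.72; Unit 2C 7,828.15; Unit 2B 10,834.74.
Capped: Unit 2C ($4,050), Unit 2B ($6,700); residual $28,240 reallocated over remaining floor area 9,979.
Shares after redistribution: Unit PH1 7,298.42 → $7,300; Unit 4A 20,941.58 → $20,940.

Unit PH1: $7,300 | Unit 4A: $20,940 | Unit 2C: $4,050 | Unit 2B: $6,700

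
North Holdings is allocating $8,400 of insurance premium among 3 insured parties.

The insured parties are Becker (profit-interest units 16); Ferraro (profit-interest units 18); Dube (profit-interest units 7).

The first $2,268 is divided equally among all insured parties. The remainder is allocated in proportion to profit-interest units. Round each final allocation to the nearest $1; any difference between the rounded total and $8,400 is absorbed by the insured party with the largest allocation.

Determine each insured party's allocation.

Becker: $3,149 | Ferraro: $3,448 | Dube: $1,803

First tranche $2,268 split equally: $756 each.
Remainder $6,132 by profit-interest units (total 41): Becker 2,392.98 → $2,393; Ferraro 2,692.10 → $2,692; Dube 1,046.93 → $1,047.
Totals: Becker $756 + $2,393 = $3,149; Ferraro $756 + $2,692 = $3,448; Dube $756 + $1,047 = $1,803.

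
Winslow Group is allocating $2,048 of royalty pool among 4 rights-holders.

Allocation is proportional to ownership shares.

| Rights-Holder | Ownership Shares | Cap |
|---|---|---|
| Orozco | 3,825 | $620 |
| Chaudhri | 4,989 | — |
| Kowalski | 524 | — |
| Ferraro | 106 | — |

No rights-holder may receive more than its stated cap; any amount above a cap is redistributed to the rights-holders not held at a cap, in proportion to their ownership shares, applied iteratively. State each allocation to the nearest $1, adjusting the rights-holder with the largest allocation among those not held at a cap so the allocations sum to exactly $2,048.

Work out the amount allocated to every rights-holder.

Orozco: $620 | Chaudhri: $1,268 | Kowalski: $133 | Ferraro: $27

Ownership shares total: 9,444.
Pro-rata shares before constraints: Orozco 829.48; Chaudhri 1,081.90; Kowalski 113.63; Ferraro 22.99.
Cap binds for Orozco ($620); balance $1,428 reallocated over remaining ownership shares 5,619.
Remaining shares: Chaudhri 1,267.89 → $1,268; Kowalski 133.17 → $133; Ferraro 26.94 → $27.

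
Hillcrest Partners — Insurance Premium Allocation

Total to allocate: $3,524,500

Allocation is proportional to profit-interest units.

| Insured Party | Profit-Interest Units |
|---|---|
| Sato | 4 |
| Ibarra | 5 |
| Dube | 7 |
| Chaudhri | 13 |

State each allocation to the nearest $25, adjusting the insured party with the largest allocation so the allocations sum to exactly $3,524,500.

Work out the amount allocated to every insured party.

Sato: $486,150 · Ibarra: $607,675 · Dube: $850,750 · Chaudhri: $1,579,925

Profit-interest units total: 29.
Unrounded shares: Sato 4/29 × $3,524,500 = 486,137.93; Ibarra 5/29 × $3,524,500 = 607,672.41; Dube 7/29 × $3,524,500 = 850,741.38; Chaudhri 13/29 × $3,524,500 = 1,579,948.28.
After rounding ($25): Sato $486,150; Ibarra $607,675; Dube $850,750; Chaudhri $1,579,950. Sum = $3,524,525.
Difference $3,524,500 − $3,524,525 = −$25 applied to largest allocation (Chaudhri): Chaudhri becomes $1,579,925.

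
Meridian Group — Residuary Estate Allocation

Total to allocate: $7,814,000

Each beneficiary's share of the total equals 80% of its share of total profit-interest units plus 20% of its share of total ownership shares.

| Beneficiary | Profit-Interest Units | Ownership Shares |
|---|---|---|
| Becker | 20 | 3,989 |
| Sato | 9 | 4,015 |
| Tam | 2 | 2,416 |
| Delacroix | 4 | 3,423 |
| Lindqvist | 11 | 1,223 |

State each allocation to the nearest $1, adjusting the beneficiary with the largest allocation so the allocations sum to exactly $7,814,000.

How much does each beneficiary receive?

Totals — profit-interest units 46, ownership shares 15,066.
Composite weights (80% profit-interest units + 20% ownership shares): Becker 0.4008; Sato 0.2098; Tam 0.0669; Delacroix 0.1150; Lindqvist 0.2075.
Unrounded shares: Becker 3,131,693.02; Sato 1,639,537.84; Tam 522,403.60; Delacroix 898,651.27; Lindqvist 1,621,714.27.
Rounded to nearest $1: Becker $3,131,693; Sato $1,639,538; Tam $522,404; Delacroix $898,651; Lindqvist $1,621,714. Sum = $7,814,000.
Sum already equals the total — no adjustment.

Becker: $3,131,693 | Sato: $1,639,538 | Tam: $522,404 | Delacroix: $898,651 | Lindqvist: $1,621,714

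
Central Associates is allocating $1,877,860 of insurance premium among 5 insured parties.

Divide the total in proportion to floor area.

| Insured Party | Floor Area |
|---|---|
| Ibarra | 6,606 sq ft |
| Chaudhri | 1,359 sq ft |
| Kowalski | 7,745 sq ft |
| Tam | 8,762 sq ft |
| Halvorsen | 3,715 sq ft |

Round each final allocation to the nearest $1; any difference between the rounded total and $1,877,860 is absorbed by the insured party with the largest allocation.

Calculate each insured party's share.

Combined floor area = 28,187.
Raw shares: Ibarra 6,606/28,187 × $1,877,860 = 440,101.58; Chaudhri 1,359/28,187 × $1,877,860 = 90,538.61; Kowalski 7,745/28,187 × $1,877,860 = 515,983.46; Tam 8,762/28,187 × $1,877,860 = 583,737.51; Halvorsen 3,715/28,187 × $1,877,860 = 247,498.84.
At nearest $1: Ibarra $440,102; Chaudhri $90,539; Kowalski $515,983; Tam $583,738; Halvorsen $247,499. Sum = $1,877,861.
Difference $1,877,860 − $1,877,861 = −$1 applied to largest allocation (Tam): Tam becomes $583,737.

Ibarra: $440,102; Chaudhri: $90,539; Kowalski: $515,983; Tam: $583,737; Halvorsen: $247,499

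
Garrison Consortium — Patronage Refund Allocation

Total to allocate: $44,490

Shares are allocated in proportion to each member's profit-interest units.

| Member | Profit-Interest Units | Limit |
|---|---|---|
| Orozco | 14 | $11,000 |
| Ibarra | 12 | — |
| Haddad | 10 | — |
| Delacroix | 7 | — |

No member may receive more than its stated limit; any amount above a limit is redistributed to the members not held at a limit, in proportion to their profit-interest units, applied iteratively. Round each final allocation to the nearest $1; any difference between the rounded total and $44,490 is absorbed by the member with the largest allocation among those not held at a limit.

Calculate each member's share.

Orozco: $11,000; Ibarra: $13,858; Haddad: $11,548; Delacroix: $8,084

Sum of profit-interest units: 43.
Proportional shares (ignoring caps): Orozco 14,485.12; Ibarra 12,415.81; Haddad 10,346.51; Delacroix 7,242.56.
Held at cap: Orozco ($11,000); residual $33,490 reallocated over remaining profit-interest units 29.
Remaining shares: Ibarra 13,857.93 → $13,858; Haddad 11,548.28 → $11,548; Delacroix 8,083.79 → $8,084.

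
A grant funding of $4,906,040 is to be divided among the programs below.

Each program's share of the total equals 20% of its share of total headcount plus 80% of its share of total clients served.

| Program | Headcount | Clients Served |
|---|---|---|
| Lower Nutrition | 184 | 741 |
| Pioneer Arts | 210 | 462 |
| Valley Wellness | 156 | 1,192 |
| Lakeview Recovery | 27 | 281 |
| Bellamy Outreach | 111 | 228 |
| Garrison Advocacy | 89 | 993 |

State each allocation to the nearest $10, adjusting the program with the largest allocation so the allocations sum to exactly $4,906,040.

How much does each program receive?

Totals — headcount 777, clients served 3,897.
Composite weights (20% headcount + 80% clients served): Lower Nutrition 0.1995; Pioneer Arts 0.1489; Valley Wellness 0.2849; Lakeview Recovery 0.0646; Bellamy Outreach 0.0754; Garrison Advocacy 0.2268.
Unrounded shares: Lower Nutrition 978,650.29; Pioneer Arts 730,490.91; Valley Wellness 1,397,512.44; Lakeview Recovery 317,102.91; Bellamy Outreach 369,800.93; Garrison Advocacy 1,112,482.53.
At nearest $10: Lower Nutrition $978,650; Pioneer Arts $730,490; Valley Wellness $1,397,510; Lakeview Recovery $317,100; Bellamy Outreach $369,800; Garrison Advocacy $1,112,480. Sum = $4,906,030.
Difference $4,906,040 − $4,906,030 = +$10 applied to largest allocation (Valley Wellness): Valley Wellness becomes $1,397,520.

Lower Nutrition: $978,650 · Pioneer Arts: $730,490 · Valley Wellness: $1,397,520 · Lakeview Recovery: $317,100 · Bellamy Outreach: $369,800 · Garrison Advocacy: $1,112,480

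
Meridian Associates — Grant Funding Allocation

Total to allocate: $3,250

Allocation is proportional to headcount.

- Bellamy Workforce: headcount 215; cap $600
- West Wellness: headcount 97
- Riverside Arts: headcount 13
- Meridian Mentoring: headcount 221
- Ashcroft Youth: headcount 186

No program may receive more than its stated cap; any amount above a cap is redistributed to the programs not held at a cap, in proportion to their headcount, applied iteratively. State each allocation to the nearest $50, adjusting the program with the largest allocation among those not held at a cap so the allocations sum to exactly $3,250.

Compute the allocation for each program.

Sum of headcount: 732.
Proportional shares (ignoring caps): Bellamy Workforce 954.58; West Wellness 430.67; Riverside Arts 57.72; Meridian Mentoring 981.22; Ashcroft Youth 825.82.
Cap binds for Bellamy Workforce ($600); residual $2,650 reallocated over remaining headcount 517.
Redistributed shares: West Wellness 497.20 → $500; Riverside Arts 66.63 → $50; Meridian Mentoring 1,132.79 → $1,150; Ashcroft Youth 953.38 → $950.

Bellamy Workforce: $600 · West Wellness: $500 · Riverside Arts: $50 · Meridian Mentoring: $1,150 · Ashcroft Youth: $950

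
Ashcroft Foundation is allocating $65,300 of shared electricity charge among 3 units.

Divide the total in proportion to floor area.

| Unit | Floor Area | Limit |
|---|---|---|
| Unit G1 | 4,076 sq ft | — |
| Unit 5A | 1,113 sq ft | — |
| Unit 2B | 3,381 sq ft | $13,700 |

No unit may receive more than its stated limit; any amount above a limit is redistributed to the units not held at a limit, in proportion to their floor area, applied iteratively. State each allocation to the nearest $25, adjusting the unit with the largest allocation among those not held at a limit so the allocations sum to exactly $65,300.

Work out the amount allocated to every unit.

Floor area total: 8,570.
Pro-rata shares before constraints: Unit G1 31,057.50; Unit 5A 8,480.62; Unit 2B 25,761.88.
Held at cap: Unit 2B ($13,700); remaining pool $51,600 reallocated over remaining floor area 5,189.
Redistributed shares: Unit G1 40,532.20 → $40,525; Unit 5A 11,067.80 → $11,075.

Unit G1: $40,525 · Unit 5A: $11,075 · Unit 2B: $13,700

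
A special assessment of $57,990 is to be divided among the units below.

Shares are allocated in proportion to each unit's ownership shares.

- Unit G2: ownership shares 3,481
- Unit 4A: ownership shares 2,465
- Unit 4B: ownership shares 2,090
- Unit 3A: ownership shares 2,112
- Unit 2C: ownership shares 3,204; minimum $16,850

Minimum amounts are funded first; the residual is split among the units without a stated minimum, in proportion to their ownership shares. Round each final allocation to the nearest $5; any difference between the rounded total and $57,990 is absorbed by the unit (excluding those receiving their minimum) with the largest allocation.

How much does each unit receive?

Unit G2: $14,110 · Unit 4A: $9,995 · Unit 4B: $8,475 · Unit 3A: $8,560 · Unit 2C: $16,850

Guaranteed amounts: Unit 2C $16,850. Remaining pool $41,140.
Remaining pool split over remaining ownership shares 10,148: Unit G2 14,111.98 → $14,110; Unit 4A 9,993.11 → $9,995; Unit 4B 8,472.86 → $8,475; Unit 3A 8,562.05 → $8,560.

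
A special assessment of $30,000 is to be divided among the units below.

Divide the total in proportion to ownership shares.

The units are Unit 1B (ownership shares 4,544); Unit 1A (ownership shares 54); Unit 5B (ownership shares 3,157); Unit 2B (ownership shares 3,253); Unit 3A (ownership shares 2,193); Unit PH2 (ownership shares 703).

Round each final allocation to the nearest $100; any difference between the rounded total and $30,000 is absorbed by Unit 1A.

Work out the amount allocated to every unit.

Unit 1B: $9,800 · Unit 1A: $200 · Unit 5B: $6,800 · Unit 2B: $7,000 · Unit 3A: $4,700 · Unit PH2: $1,500

Total ownership shares = 13,904.
Unrounded shares: Unit 1B 4,544/13,904 × $30,000 = 9,804.37; Unit 1A 54/13,904 × $30,000 = 116.51; Unit 5B 3,157/13,904 × $30,000 = 6,811.71; Unit 2B 3,253/13,904 × $30,000 = 7,018.84; Unit 3A 2,193/13,904 × $30,000 = 4,731.73; Unit PH2 703/13,904 × $30,000 = 1,516.83.
After rounding ($100): Unit 1B $9,800; Unit 1A $100; Unit 5B $6,800; Unit 2B $7,000; Unit 3A $4,700; Unit PH2 $1,500. Sum = $29,900.
Difference $30,000 − $29,900 = +$100 applied to Unit 1A: Unit 1A becomes $200.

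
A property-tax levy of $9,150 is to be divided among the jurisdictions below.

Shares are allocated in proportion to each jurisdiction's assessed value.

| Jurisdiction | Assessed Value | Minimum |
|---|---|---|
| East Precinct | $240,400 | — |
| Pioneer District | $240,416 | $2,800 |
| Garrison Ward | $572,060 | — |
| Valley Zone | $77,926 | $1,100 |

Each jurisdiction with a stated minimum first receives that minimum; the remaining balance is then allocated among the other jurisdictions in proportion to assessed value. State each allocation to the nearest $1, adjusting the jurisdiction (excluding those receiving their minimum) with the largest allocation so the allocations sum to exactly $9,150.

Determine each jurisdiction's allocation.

East Precinct: $1,553 | Pioneer District: $2,800 | Garrison Ward: $3,697 | Valley Zone: $1,100

Guaranteed amounts: Pioneer District $2,800; Valley Zone $1,100. Residual $5,250.
Residual split over remaining assessed value 812,460: East Precinct 1,553.43 → $1,553; Garrison Ward 3,696.57 → $3,697.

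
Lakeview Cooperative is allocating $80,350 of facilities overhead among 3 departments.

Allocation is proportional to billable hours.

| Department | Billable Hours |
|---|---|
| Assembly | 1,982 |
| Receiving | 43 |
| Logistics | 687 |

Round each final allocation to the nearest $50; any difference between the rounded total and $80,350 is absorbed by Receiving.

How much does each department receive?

Combined billable hours = 2,712.
Raw shares: Assembly 1,982/2,712 × $80,350 = 58,721.87; Receiving 43/2,712 × $80,350 = 1,273.99; Logistics 687/2,712 × $80,350 = 20,354.15.
After rounding ($50): Assembly $58,700; Receiving $1,250; Logistics $20,350. Sum = $80,300.
Difference $80,350 − $80,300 = +$50 applied to Receiving: Receiving becomes $1,300.

Assembly: $58,700 | Receiving: $1,300 | Logistics: $20,350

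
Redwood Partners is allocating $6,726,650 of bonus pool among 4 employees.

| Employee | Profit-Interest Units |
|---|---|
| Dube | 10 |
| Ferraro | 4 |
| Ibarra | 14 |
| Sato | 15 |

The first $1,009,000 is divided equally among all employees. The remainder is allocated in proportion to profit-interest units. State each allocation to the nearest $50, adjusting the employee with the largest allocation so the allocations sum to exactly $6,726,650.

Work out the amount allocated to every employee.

Dube: $1,581,950 | Ferraro: $784,100 | Ibarra: $2,113,800 | Sato: $2,246,800

$1,009,000 shared equally gives $252,250 per employee.
Remainder $5,717,650 by profit-interest units (total 43): Dube 1,329,686.05 → $1,329,700; Ferraro 531,874.42 → $531,850; Ibarra 1,861,560.47 → $1,861,550; Sato 1,994,529.07 → $1,994,550.
Totals: Dube $252,250 + $1,329,700 = $1,581,950; Ferraro $252,250 + $531,850 = $784,100; Ibarra $252,250 + $1,861,550 = $2,113,800; Sato $252,250 + $1,994,550 = $2,246,800.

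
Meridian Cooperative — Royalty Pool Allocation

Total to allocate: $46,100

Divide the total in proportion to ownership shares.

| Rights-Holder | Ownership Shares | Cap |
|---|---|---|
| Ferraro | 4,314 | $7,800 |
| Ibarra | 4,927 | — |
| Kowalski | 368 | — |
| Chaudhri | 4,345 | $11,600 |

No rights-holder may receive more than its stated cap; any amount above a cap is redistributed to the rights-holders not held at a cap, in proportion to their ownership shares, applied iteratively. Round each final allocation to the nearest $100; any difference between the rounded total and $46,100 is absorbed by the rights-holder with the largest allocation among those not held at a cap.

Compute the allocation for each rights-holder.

Ferraro: $7,800; Ibarra: $24,800; Kowalski: $1,900; Chaudhri: $11,600

Combined ownership shares = 13,954.
Proportional shares (ignoring caps): Ferraro 14,252.21; Ibarra 16,277.39; Kowalski 1,215.77; Chaudhri 14,354.63.
Capped: Ferraro ($7,800), Chaudhri ($11,600); residual $26,700 reallocated over remaining ownership shares 5,295.
Redistributed shares: Ibarra 24,844.36 → $24,800; Kowalski 1,855.64 → $1,900.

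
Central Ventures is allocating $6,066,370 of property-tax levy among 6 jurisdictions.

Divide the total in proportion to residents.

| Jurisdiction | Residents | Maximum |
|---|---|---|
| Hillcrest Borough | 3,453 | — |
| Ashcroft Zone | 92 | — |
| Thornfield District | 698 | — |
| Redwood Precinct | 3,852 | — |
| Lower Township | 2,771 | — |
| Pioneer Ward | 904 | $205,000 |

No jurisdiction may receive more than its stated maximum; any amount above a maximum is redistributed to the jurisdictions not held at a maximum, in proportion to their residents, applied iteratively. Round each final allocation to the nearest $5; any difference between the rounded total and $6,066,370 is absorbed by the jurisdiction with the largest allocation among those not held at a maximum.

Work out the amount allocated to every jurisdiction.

Sum of residents: 11,770.
Proportional shares (ignoring caps): Hillcrest Borough 1,779,709.06; Ashcroft Zone 47,417.68; Thornfield District 359,755.84; Redwood Precinct 1,985,357.45; Lower Township 1,428,199.77; Pioneer Ward 465,930.20.
Capped: Pioneer Ward ($205,000); remaining pool $5,861,370 reallocated over remaining residents 10,866.
Shares after redistribution: Hillcrest Borough 1,862,627.52 → $1,862,630; Ashcroft Zone 49,626.91 → $49,625; Thornfield District 376,517.23 → $376,515; Redwood Precinct 2,077,857.28 → $2,077,855; Lower Township 1,494,741.05 → $1,494,740.
Rounding difference +$5 applied to Redwood Precinct → $2,077,860.

Hillcrest Borough: $1,862,630; Ashcroft Zone: $49,625; Thornfield District: $376,515; Redwood Precinct: $2,077,860; Lower Township: $1,494,740; Pioneer Ward: $205,000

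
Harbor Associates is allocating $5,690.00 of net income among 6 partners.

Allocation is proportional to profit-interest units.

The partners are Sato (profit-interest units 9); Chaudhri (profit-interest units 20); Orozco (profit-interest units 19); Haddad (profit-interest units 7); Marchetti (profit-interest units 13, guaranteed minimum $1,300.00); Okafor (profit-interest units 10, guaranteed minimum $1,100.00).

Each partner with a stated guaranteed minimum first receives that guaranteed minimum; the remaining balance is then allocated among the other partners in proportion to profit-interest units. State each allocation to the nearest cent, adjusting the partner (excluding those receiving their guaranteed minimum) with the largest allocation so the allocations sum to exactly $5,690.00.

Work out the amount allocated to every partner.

Sato: $538.36 | Chaudhri: $1,196.36 | Orozco: $1,136.55 | Haddad: $418.73 | Marchetti: $1,300.00 | Okafor: $1,100.00

Guaranteed amounts: Marchetti $1,300.00; Okafor $1,100.00. Balance $3,290.00.
Balance split over remaining profit-interest units 55: Sato 538.3636 → $538.36; Chaudhri 1,196.3636 → $1,196.36; Orozco 1,136.5455 → $1,136.55; Haddad 418.7273 → $418.73.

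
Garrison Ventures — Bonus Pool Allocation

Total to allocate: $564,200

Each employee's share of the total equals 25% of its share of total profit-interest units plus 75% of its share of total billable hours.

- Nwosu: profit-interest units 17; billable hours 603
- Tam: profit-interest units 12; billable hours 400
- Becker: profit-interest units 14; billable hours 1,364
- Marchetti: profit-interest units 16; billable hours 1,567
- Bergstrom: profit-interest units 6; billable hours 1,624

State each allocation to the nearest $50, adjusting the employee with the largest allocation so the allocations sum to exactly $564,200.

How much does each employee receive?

Profit-interest units total 65; billable hours total 5,558.
Blended shares (25% profit-interest units + 75% billable hours): Nwosu 0.1468; Tam 0.1001; Becker 0.2379; Marchetti 0.2730; Bergstrom 0.2422.
Raw shares: Nwosu 82,798.50; Tam 56,493.40; Becker 134,226.10; Marchetti 154,021.20; Bergstrom 136,660.81.
Rounded to nearest $50: Nwosu $82,800; Tam $56,500; Becker $134,250; Marchetti $154,000; Bergstrom $136,650. Sum = $564,200.
Sum already equals the total — no adjustment.

Nwosu: $82,800; Tam: $56,500; Becker: $134,250; Marchetti: $154,000; Bergstrom: $136,650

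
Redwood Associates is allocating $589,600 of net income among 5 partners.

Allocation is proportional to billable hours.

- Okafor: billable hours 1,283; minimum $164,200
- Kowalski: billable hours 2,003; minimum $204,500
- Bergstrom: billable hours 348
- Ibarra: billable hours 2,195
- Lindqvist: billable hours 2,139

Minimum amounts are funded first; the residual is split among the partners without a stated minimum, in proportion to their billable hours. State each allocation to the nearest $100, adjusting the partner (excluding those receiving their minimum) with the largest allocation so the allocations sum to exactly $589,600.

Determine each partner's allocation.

Okafor: $164,200 | Kowalski: $204,500 | Bergstrom: $16,400 | Ibarra: $103,600 | Lindqvist: $100,900

Minimums first: Okafor $164,200; Kowalski $204,500. Balance $220,900.
Balance split over remaining billable hours 4,682: Bergstrom 16,418.88 → $16,400; Ibarra 103,561.62 → $103,600; Lindqvist 100,919.50 → $100,900.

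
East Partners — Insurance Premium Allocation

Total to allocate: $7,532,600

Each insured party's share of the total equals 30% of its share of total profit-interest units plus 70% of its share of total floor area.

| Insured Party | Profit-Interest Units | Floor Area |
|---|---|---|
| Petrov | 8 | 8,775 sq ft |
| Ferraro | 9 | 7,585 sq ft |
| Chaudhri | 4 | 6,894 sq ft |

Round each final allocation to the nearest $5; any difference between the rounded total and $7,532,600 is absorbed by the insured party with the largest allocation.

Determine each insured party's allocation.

Petrov: $2,850,590 | Ferraro: $2,688,370 | Chaudhri: $1,993,640

Profit-interest units total 21; floor area total 23,254.
Composite weights (30% profit-interest units + 70% floor area): Petrov 0.3784; Ferraro 0.3569; Chaudhri 0.2647.
Unrounded shares: Petrov 2,850,590.58; Ferraro 2,688,367.90; Chaudhri 1,993,641.52.
After rounding ($5): Petrov $2,850,590; Ferraro $2,688,370; Chaudhri $1,993,640. Sum = $7,532,600.
No rounding difference to absorb.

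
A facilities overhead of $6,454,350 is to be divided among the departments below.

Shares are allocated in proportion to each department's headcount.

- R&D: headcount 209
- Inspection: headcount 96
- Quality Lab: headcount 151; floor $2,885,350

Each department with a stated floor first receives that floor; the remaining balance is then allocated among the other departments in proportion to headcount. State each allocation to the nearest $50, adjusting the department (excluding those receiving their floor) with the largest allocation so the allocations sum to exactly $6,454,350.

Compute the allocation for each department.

Minimums first: Quality Lab $2,885,350. Remaining pool $3,569,000.
Remaining pool split over remaining headcount 305: R&D 2,445,642.62 → $2,445,650; Inspection 1,123,357.38 → $1,123,350.

R&D: $2,445,650; Inspection: $1,123,350; Quality Lab: $2,885,350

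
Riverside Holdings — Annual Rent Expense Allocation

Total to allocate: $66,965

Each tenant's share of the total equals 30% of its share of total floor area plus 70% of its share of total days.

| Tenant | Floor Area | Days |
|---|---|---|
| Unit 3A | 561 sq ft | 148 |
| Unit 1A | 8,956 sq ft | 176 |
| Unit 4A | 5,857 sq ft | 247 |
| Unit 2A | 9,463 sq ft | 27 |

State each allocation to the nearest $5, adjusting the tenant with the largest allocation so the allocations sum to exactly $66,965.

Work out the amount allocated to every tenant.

Floor area total 24,837; days total 598.
Combined weights (30% floor area + 70% days): Unit 3A 0.1800; Unit 1A 0.3142; Unit 4A 0.3599; Unit 2A 0.1459.
Pro-rata amounts: Unit 3A 12,055.06; Unit 1A 21,040.23; Unit 4A 24,099.08; Unit 2A 9,770.64.
After rounding ($5): Unit 3A $12,055; Unit 1A $21,040; Unit 4A $24,100; Unit 2A $9,770. Sum = $66,965.
Rounded total matches; no reconciliation needed.

Unit 3A: $12,055; Unit 1A: $21,040; Unit 4A: $24,100; Unit 2A: $9,770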